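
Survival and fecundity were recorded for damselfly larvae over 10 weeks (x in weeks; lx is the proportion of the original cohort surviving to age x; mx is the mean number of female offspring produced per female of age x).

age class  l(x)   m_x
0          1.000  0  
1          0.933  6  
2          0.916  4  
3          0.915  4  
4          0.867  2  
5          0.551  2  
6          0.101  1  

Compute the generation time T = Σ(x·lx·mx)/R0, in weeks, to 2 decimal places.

2.33

lx·mx: 0, 5.598, 3.664, 3.66, 1.734, 1.102, 0.101 → R0 = 15.859
x·lx·mx: 0, 5.598, 7.328, 10.98, 6.936, 5.51, 0.606 → Σ = 36.958
T = 36.958 / 15.859 = 2.330412… → 2.33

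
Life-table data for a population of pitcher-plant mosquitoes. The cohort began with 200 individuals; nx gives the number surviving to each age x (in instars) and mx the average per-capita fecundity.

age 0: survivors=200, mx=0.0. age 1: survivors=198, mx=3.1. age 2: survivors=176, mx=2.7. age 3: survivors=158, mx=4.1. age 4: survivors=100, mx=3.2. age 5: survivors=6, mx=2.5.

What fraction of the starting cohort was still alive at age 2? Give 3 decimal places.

l_2 = n_2/n_0 = 176/200 = 0.88 → 0.880

0.880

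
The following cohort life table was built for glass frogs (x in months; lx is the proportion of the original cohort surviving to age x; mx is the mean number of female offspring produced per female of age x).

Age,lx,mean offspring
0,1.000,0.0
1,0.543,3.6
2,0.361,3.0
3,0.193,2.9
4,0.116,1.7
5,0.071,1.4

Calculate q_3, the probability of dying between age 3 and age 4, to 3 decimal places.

q_3 = (l_3 − l_4) / l_3 = (0.193 − 0.116) / 0.193
     = 0.077 / 0.193 = 0.398964… → 0.399

0.399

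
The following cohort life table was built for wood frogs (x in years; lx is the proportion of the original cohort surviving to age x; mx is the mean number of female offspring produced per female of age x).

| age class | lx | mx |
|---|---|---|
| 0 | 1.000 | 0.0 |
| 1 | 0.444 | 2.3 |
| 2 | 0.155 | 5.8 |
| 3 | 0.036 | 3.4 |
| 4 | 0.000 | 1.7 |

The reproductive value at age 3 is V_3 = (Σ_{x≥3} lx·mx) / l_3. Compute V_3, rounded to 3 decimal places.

3.400

lx·mx for x ≥ 3: 0.1224, 0 → sum = 0.1224
V_3 = 0.1224 / l_3 = 0.1224 / 0.036 = 3.4 → 3.400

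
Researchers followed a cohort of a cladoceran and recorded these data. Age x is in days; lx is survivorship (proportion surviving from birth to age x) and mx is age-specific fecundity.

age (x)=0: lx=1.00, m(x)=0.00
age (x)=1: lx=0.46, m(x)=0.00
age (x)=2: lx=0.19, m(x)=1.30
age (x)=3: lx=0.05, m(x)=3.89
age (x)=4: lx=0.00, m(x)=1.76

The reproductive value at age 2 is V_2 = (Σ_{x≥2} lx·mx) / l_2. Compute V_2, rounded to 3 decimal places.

2.324

lx·mx for x ≥ 2: 0.247, 0.1945, 0 → sum = 0.4415
V_2 = 0.4415 / l_2 = 0.4415 / 0.19 = 2.323684… → 2.324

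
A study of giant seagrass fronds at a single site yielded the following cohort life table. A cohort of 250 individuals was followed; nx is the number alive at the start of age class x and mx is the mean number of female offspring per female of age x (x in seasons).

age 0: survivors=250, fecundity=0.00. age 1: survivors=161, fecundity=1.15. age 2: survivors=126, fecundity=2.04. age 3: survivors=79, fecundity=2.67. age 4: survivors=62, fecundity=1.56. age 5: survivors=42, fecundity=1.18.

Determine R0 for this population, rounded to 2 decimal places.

3.20

lx = nx/n0 = nx/250: 1, 0.644, 0.504, 0.316, 0.248, 0.168
lx·mx by age: 0, 0.7406, 1.02816, 0.84372, 0.38688, 0.19824
R0 = Σ lx·mx = 3.1976 → 3.20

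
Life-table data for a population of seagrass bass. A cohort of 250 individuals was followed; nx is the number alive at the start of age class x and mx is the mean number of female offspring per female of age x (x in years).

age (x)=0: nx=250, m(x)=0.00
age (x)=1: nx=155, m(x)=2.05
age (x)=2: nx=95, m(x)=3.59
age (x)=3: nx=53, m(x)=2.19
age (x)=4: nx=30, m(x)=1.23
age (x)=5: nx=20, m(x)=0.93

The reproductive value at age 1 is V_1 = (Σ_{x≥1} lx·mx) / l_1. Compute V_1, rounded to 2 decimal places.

lx = nx/n0 = nx/250: 1, 0.62, 0.38, 0.212, 0.12, 0.08
lx·mx for x ≥ 1: 1.271, 1.3642, 0.46428, 0.1476, 0.0744 → sum = 3.32148
V_1 = 3.32148 / l_1 = 3.32148 / 0.62 = 5.357226… → 5.36

5.36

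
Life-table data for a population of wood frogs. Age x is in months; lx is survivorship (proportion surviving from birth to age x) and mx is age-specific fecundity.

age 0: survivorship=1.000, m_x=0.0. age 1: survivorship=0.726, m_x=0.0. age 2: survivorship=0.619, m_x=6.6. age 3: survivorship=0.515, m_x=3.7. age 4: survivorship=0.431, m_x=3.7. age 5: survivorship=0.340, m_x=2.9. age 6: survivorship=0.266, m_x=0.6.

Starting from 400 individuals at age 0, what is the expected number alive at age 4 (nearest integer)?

Expected survivors = N0 · l_4 = 400 × 0.431 = 172.4 → 172

172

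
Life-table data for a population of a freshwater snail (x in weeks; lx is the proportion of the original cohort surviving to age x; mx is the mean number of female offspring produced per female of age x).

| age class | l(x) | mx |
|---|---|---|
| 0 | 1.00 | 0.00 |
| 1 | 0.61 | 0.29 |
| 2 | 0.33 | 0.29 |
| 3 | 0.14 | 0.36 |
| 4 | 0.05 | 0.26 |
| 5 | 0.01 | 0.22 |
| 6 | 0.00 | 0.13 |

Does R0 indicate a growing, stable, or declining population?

declining

R0 = Σ lx·mx = 0 + 0.1769 + 0.0957 + 0.0504 + 0.013 + 0.0022 + 0 = 0.3382
R0 < 1, so the population is declining.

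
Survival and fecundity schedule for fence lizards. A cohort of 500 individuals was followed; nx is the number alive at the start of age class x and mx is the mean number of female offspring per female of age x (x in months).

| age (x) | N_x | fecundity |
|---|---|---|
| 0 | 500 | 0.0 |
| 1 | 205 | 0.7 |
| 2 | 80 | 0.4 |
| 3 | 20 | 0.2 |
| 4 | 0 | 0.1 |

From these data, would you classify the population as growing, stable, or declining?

declining

lx = nx/n0 = nx/500: 1, 0.41, 0.16, 0.04, 0
R0 = Σ lx·mx = 0 + 0.287 + 0.064 + 0.008 + 0 = 0.359
R0 < 1, so the population is declining.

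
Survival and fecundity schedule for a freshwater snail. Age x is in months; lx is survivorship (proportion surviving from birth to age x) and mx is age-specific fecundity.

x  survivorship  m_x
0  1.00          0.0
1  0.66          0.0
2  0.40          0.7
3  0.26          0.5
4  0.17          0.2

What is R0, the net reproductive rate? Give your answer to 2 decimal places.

lx·mx by age: 0, 0, 0.28, 0.13, 0.034
R0 = Σ lx·mx = 0.444 → 0.44

0.44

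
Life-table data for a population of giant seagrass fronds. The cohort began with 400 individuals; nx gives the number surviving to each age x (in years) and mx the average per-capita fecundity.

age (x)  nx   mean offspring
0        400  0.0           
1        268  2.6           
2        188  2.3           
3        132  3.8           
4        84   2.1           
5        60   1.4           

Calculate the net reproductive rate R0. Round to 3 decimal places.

lx = nx/n0 = nx/400: 1, 0.67, 0.47, 0.33, 0.21, 0.15
lx·mx by age: 0, 1.742, 1.081, 1.254, 0.441, 0.21
R0 = Σ lx·mx = 4.728 → 4.728

4.728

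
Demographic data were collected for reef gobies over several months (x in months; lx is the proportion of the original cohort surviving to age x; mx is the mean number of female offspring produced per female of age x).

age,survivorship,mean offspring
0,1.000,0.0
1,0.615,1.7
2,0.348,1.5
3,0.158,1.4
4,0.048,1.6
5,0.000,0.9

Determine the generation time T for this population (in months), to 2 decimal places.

lx·mx: 0, 1.0455, 0.522, 0.2212, 0.0768, 0 → R0 = 1.8655
x·lx·mx: 0, 1.0455, 1.044, 0.6636, 0.3072, 0 → Σ = 3.0603
T = 3.0603 / 1.8655 = 1.640472… → 1.64

1.64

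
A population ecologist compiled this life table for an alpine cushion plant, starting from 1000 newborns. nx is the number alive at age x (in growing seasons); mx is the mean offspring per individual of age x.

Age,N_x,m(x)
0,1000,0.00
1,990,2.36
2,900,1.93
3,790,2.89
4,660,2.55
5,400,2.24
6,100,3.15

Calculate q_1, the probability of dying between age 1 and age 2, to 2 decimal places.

lx = nx/n0 = nx/1000: 1, 0.99, 0.9, 0.79, 0.66, 0.4, 0.1
q_1 = (l_1 − l_2) / l_1 = (0.99 − 0.9) / 0.99
     = 0.09 / 0.99 = 0.090909… → 0.09

0.09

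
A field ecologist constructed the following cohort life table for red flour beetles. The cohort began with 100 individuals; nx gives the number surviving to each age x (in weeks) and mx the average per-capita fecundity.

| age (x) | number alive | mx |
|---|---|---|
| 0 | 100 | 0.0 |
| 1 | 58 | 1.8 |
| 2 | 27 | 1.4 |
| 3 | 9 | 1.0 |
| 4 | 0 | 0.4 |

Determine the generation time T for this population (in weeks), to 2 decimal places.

1.37

lx = nx/n0 = nx/100: 1, 0.58, 0.27, 0.09, 0
lx·mx: 0, 1.044, 0.378, 0.09, 0 → R0 = 1.512
x·lx·mx: 0, 1.044, 0.756, 0.27, 0 → Σ = 2.07
T = 2.07 / 1.512 = 1.369048… → 1.37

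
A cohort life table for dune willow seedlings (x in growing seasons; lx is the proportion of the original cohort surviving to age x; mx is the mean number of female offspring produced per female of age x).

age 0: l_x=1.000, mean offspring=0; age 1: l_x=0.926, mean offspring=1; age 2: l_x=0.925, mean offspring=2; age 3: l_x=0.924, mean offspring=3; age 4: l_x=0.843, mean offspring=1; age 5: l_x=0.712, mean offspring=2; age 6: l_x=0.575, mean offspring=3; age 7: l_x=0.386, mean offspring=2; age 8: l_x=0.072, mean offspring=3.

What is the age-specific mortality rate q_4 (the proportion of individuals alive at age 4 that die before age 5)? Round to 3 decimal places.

q_4 = (l_4 − l_5) / l_4 = (0.843 − 0.712) / 0.843
     = 0.131 / 0.843 = 0.155397… → 0.155

0.155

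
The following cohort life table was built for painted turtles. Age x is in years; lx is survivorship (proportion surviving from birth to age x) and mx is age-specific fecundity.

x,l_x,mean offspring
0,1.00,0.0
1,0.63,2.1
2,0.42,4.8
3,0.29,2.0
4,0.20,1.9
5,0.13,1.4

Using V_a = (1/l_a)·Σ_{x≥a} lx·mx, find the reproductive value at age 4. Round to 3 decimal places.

lx·mx for x ≥ 4: 0.38, 0.182 → sum = 0.562
V_4 = 0.562 / l_4 = 0.562 / 0.2 = 2.81 → 2.810

2.810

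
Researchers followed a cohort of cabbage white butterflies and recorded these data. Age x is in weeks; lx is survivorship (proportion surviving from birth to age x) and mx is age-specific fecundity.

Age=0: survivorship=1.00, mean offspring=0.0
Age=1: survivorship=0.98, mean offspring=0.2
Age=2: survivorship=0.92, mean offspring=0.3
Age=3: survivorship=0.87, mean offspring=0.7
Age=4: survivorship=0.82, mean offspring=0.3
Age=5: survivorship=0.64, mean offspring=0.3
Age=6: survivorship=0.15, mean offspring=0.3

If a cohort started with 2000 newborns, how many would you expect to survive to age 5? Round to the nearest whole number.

1280

Expected survivors = N0 · l_5 = 2000 × 0.64 = 1280 → 1280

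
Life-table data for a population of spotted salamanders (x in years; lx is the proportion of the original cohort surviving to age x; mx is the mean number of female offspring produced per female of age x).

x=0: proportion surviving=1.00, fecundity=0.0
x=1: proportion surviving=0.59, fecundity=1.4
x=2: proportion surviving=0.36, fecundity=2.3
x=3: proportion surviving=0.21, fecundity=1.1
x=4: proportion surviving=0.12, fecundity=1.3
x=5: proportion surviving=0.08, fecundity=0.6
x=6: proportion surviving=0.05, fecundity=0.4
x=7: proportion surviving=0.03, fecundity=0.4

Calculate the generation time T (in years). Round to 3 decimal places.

2.000

lx·mx: 0, 0.826, 0.828, 0.231, 0.156, 0.048, 0.02, 0.012 → R0 = 2.121
x·lx·mx: 0, 0.826, 1.656, 0.693, 0.624, 0.24, 0.12, 0.084 → Σ = 4.243
T = 4.243 / 2.121 = 2.000471… → 2.000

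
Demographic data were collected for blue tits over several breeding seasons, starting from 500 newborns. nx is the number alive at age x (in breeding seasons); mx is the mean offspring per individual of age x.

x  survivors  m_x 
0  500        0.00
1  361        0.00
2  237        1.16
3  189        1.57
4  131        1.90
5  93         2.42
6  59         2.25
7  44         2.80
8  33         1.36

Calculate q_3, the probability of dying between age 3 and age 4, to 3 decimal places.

0.307

lx = nx/n0 = nx/500: 1, 0.722, 0.474, 0.378, 0.262, 0.186, 0.118, 0.088, 0.066
q_3 = (l_3 − l_4) / l_3 = (0.378 − 0.262) / 0.378
     = 0.116 / 0.378 = 0.306878… → 0.307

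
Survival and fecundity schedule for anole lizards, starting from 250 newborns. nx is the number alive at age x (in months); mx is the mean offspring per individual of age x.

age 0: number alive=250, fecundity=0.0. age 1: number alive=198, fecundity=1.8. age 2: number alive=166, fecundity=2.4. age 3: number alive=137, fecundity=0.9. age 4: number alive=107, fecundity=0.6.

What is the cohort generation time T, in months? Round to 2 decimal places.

lx = nx/n0 = nx/250: 1, 0.792, 0.664, 0.548, 0.428
lx·mx: 0, 1.4256, 1.5936, 0.4932, 0.2568 → R0 = 3.7692
x·lx·mx: 0, 1.4256, 3.1872, 1.4796, 1.0272 → Σ = 7.1196
T = 7.1196 / 3.7692 = 1.888889… → 1.89

1.89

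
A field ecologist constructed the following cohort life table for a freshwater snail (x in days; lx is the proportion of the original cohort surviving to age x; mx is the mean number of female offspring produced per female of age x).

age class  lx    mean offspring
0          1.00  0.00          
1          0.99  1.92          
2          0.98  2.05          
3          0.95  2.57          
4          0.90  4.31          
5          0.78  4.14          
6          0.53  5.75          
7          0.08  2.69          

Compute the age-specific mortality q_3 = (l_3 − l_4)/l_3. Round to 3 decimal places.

q_3 = (l_3 − l_4) / l_3 = (0.95 − 0.9) / 0.95
     = 0.05 / 0.95 = 0.052632… → 0.053

0.053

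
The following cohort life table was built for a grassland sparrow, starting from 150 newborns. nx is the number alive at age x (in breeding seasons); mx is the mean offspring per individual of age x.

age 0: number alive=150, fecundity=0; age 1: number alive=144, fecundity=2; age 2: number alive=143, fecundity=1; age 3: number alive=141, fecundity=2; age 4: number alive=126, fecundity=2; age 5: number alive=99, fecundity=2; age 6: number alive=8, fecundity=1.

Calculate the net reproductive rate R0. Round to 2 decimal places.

7.81

lx = nx/n0 = nx/150: 1, 0.96, 0.95333…, 0.94, 0.84, 0.66, 0.05333…
lx·mx by age: 0, 1.92, 0.953333…, 1.88, 1.68, 1.32, 0.053333…
R0 = Σ lx·mx = 7.806667… → 7.81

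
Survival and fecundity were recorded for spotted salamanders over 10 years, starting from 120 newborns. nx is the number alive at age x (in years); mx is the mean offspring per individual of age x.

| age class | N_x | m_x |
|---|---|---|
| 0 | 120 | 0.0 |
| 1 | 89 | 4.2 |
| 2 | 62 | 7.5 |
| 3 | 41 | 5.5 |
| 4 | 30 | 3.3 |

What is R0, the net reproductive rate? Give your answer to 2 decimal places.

lx = nx/n0 = nx/120: 1, 0.74167…, 0.51667…, 0.34167…, 0.25
lx·mx by age: 0, 3.115…, 3.875…, 1.879167…, 0.825
R0 = Σ lx·mx = 9.694167… → 9.69

9.69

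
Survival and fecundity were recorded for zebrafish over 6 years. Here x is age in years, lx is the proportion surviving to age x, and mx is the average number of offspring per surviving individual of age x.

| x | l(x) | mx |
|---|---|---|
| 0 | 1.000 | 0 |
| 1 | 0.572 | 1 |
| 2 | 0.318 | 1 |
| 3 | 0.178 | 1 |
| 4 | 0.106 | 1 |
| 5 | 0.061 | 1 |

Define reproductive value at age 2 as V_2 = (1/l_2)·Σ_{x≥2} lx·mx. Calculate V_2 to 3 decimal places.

lx·mx for x ≥ 2: 0.318, 0.178, 0.106, 0.061 → sum = 0.663
V_2 = 0.663 / l_2 = 0.663 / 0.318 = 2.084906… → 2.085

2.085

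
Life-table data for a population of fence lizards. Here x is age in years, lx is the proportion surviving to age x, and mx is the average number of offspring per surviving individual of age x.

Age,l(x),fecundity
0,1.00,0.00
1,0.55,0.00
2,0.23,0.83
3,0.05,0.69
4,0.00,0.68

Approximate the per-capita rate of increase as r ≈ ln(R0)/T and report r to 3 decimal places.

-0.692

R0 = Σ lx·mx = 0 + 0 + 0.1909 + 0.0345 + 0 = 0.2254
Σ x·lx·mx = 0.4853; T = 0.4853/0.2254 = 2.15306…
r ≈ ln(R0)/T = ln(0.2254)/2.15306… = -0.69198… → -0.692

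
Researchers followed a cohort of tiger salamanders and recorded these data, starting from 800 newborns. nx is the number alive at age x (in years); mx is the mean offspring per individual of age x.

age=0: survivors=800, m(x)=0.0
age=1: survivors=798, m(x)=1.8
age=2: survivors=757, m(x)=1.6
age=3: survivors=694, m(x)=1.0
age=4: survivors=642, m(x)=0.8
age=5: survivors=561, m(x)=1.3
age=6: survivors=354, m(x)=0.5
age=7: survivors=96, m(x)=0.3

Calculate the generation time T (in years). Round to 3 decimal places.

lx = nx/n0 = nx/800: 1, 0.9975, 0.94625, 0.8675, 0.8025, 0.70125, 0.4425, 0.12
lx·mx: 0, 1.7955, 1.514, 0.8675, 0.642, 0.911625, 0.22125, 0.036 → R0 = 5.987875
x·lx·mx: 0, 1.7955, 3.028, 2.6025, 2.568, 4.558125, 1.3275, 0.252 → Σ = 16.131625
T = 16.131625 / 5.987875 = 2.694048… → 2.694

2.694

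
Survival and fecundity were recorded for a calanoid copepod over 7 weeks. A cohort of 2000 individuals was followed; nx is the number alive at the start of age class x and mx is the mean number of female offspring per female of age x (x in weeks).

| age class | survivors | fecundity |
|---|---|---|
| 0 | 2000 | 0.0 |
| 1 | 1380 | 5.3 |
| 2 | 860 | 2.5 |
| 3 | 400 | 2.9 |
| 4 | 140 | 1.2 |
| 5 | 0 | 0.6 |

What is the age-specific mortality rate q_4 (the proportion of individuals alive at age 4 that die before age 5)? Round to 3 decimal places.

lx = nx/n0 = nx/2000: 1, 0.69, 0.43, 0.2, 0.07, 0
q_4 = (l_4 − l_5) / l_4 = (0.07 − 0) / 0.07
     = 0.07 / 0.07 = 1 → 1.000

1.000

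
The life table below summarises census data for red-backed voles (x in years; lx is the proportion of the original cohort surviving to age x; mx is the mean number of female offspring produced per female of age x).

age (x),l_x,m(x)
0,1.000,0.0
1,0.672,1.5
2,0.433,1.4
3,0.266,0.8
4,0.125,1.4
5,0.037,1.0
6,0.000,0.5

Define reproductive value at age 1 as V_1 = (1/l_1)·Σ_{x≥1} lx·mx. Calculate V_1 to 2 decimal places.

3.03

lx·mx for x ≥ 1: 1.008, 0.6062, 0.2128, 0.175, 0.037, 0 → sum = 2.039
V_1 = 2.039 / l_1 = 2.039 / 0.672 = 3.034226… → 3.03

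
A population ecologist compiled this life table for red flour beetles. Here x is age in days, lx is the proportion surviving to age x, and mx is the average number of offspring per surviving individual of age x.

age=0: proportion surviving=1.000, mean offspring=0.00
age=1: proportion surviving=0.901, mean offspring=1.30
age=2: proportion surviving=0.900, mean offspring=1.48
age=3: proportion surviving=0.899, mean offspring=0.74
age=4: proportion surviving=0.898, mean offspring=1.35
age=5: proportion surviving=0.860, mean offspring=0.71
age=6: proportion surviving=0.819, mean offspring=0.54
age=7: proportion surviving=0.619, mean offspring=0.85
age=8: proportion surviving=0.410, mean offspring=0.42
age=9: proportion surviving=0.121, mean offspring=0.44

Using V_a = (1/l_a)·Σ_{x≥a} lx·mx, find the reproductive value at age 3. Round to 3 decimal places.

lx·mx for x ≥ 3: 0.66526, 1.2123, 0.6106, 0.44226, 0.52615, 0.1722, 0.05324 → sum = 3.68201
V_3 = 3.68201 / l_3 = 3.68201 / 0.899 = 4.095673… → 4.096

4.096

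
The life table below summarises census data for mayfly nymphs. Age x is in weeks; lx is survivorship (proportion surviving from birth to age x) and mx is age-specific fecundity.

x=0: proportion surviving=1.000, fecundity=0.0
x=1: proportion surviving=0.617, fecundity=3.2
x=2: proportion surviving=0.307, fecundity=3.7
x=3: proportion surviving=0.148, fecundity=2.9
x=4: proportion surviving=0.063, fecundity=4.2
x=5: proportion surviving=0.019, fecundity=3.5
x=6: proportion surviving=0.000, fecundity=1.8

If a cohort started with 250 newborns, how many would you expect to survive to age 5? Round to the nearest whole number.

5

Expected survivors = N0 · l_5 = 250 × 0.019 = 4.75 → 5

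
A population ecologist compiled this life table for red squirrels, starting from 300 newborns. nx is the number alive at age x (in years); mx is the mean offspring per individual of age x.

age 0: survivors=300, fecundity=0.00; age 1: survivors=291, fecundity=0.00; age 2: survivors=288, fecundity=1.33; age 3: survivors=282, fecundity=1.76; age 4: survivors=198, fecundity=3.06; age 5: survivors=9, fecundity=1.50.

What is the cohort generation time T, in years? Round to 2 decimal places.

lx = nx/n0 = nx/300: 1, 0.97, 0.96, 0.94, 0.66, 0.03
lx·mx: 0, 0, 1.2768, 1.6544, 2.0196, 0.045 → R0 = 4.9958
x·lx·mx: 0, 0, 2.5536, 4.9632, 8.0784, 0.225 → Σ = 15.8202
T = 15.8202 / 4.9958 = 3.1667… → 3.17

3.17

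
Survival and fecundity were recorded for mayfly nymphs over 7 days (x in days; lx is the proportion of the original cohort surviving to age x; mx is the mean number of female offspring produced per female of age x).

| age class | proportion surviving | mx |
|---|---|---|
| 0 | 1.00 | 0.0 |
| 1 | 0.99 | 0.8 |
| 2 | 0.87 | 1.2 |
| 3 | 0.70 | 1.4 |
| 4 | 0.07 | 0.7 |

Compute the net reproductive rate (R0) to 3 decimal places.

lx·mx by age: 0, 0.792, 1.044, 0.98, 0.049
R0 = Σ lx·mx = 2.865 → 2.865

2.865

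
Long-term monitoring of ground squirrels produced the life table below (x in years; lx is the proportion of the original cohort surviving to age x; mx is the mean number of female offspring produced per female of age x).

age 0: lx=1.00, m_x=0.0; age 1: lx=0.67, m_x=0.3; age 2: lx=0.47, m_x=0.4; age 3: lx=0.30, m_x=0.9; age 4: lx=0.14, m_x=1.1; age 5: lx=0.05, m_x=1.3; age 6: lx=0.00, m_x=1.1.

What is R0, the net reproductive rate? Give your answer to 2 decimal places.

lx·mx by age: 0, 0.201, 0.188, 0.27, 0.154, 0.065, 0
R0 = Σ lx·mx = 0.878 → 0.88

0.88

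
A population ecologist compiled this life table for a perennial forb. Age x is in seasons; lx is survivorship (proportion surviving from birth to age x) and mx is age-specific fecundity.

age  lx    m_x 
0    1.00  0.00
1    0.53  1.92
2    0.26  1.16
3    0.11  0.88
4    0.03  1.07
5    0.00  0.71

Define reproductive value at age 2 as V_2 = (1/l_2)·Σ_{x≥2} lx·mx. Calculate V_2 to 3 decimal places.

lx·mx for x ≥ 2: 0.3016, 0.0968, 0.0321, 0 → sum = 0.4305
V_2 = 0.4305 / l_2 = 0.4305 / 0.26 = 1.655769… → 1.656

1.656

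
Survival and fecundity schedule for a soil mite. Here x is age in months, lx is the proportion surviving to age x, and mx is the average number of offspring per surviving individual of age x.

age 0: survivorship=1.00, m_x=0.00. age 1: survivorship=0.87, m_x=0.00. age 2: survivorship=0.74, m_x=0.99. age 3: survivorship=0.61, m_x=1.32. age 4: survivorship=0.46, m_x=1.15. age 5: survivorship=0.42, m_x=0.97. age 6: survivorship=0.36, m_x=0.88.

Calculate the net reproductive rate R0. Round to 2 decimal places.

2.79

lx·mx by age: 0, 0, 0.7326, 0.8052, 0.529, 0.4074, 0.3168
R0 = Σ lx·mx = 2.791 → 2.79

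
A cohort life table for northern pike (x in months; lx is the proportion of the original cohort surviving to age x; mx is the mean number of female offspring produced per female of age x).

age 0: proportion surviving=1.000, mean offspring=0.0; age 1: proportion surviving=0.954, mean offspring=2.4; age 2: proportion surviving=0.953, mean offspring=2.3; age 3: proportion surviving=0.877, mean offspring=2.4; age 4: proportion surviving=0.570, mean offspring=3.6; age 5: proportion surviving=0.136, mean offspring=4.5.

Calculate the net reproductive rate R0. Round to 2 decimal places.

9.25

lx·mx by age: 0, 2.2896, 2.1919, 2.1048, 2.052, 0.612
R0 = Σ lx·mx = 9.2503 → 9.25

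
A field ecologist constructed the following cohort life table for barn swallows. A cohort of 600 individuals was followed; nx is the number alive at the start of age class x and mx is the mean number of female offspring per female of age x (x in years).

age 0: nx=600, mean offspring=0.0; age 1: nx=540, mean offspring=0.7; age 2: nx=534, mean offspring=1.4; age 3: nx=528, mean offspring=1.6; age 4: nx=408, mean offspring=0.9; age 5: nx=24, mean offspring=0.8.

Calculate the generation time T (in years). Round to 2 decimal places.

lx = nx/n0 = nx/600: 1, 0.9, 0.89, 0.88, 0.68, 0.04
lx·mx: 0, 0.63, 1.246, 1.408, 0.612, 0.032 → R0 = 3.928
x·lx·mx: 0, 0.63, 2.492, 4.224, 2.448, 0.16 → Σ = 9.954
T = 9.954 / 3.928 = 2.534114… → 2.53

2.53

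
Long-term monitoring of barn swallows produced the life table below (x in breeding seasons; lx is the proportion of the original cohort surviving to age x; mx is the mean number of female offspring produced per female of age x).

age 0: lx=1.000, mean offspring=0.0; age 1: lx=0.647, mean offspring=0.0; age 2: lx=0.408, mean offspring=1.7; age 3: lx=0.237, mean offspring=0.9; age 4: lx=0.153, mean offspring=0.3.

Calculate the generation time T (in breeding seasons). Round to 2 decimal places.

lx·mx: 0, 0, 0.6936, 0.2133, 0.0459 → R0 = 0.9528
x·lx·mx: 0, 0, 1.3872, 0.6399, 0.1836 → Σ = 2.2107
T = 2.2107 / 0.9528 = 2.320214… → 2.32

2.32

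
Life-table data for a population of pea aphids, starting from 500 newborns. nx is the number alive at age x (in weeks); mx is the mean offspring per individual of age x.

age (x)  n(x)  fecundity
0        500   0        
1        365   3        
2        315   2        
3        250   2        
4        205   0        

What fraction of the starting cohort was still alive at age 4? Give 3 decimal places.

l_4 = n_4/n_0 = 205/500 = 0.41 → 0.410

0.410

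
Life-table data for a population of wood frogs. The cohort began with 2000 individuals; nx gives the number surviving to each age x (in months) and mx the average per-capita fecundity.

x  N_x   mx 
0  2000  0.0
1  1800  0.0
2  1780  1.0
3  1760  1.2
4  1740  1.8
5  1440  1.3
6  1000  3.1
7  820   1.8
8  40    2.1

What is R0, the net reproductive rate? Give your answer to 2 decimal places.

lx = nx/n0 = nx/2000: 1, 0.9, 0.89, 0.88, 0.87, 0.72, 0.5, 0.41, 0.02
lx·mx by age: 0, 0, 0.89, 1.056, 1.566, 0.936, 1.55, 0.738, 0.042
R0 = Σ lx·mx = 6.778 → 6.78

6.78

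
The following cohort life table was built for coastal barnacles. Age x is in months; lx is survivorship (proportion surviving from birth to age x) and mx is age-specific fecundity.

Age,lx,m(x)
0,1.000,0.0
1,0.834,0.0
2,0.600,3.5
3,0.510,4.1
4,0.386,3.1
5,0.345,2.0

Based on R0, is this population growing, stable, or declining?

R0 = Σ lx·mx = 0 + 0 + 2.1 + 2.091 + 1.1966 + 0.69 = 6.0776
R0 > 1, so the population is growing.

growing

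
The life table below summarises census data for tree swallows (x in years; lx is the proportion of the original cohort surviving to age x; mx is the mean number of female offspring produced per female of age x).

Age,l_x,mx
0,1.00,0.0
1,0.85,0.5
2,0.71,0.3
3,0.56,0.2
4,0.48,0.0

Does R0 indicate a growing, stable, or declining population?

R0 = Σ lx·mx = 0 + 0.425 + 0.213 + 0.112 + 0 = 0.75
R0 < 1, so the population is declining.

declining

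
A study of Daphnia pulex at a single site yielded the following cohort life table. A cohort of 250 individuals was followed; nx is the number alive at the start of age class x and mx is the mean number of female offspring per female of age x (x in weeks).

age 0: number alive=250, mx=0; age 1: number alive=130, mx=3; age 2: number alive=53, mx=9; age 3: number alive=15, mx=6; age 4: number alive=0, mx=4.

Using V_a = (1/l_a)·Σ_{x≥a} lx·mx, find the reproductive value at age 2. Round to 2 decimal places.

10.70

lx = nx/n0 = nx/250: 1, 0.52, 0.212, 0.06, 0
lx·mx for x ≥ 2: 1.908, 0.36, 0 → sum = 2.268
V_2 = 2.268 / l_2 = 2.268 / 0.212 = 10.698113… → 10.70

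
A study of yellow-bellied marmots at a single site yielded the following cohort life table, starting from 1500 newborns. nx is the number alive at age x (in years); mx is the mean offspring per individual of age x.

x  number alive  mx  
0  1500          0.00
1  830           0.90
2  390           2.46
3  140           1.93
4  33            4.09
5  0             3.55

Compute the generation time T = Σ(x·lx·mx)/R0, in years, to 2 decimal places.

lx = nx/n0 = nx/1500: 1, 0.55333…, 0.26, 0.09333…, 0.022, 0
lx·mx: 0, 0.498…, 0.6396, 0.180133…, 0.08998, 0 → R0 = 1.407713…
x·lx·mx: 0, 0.498…, 1.2792, 0.5404…, 0.35992, 0 → Σ = 2.67752…
T = 2.67752… / 1.407713… = 1.902035… → 1.90

1.90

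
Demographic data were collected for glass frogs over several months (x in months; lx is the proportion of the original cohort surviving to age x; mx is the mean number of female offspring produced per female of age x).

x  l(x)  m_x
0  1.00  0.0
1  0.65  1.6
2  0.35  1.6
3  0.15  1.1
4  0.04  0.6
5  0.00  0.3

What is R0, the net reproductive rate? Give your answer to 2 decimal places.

1.79

lx·mx by age: 0, 1.04, 0.56, 0.165, 0.024, 0
R0 = Σ lx·mx = 1.789 → 1.79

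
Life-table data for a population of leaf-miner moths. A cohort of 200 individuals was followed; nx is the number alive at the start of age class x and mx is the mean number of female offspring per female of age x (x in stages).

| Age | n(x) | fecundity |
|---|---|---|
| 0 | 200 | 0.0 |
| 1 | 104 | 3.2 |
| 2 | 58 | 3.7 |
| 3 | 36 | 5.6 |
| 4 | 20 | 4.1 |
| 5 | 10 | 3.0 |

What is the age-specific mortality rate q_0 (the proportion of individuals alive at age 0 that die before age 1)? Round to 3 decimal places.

lx = nx/n0 = nx/200: 1, 0.52, 0.29, 0.18, 0.1, 0.05
q_0 = (l_0 − l_1) / l_0 = (1 − 0.52) / 1
     = 0.48 / 1 = 0.48 → 0.480

0.480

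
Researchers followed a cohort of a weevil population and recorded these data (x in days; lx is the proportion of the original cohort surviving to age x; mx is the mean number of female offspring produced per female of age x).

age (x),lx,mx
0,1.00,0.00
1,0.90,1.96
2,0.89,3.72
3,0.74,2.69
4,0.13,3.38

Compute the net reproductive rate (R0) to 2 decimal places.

7.50

lx·mx by age: 0, 1.764, 3.3108, 1.9906, 0.4394
R0 = Σ lx·mx = 7.5048 → 7.50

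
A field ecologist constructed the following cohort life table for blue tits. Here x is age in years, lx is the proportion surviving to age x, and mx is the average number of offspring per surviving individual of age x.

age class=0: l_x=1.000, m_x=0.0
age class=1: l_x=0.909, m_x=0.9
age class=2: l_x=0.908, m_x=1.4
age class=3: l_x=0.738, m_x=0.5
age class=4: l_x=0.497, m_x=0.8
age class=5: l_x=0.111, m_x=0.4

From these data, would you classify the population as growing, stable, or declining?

growing

R0 = Σ lx·mx = 0 + 0.8181 + 1.2712 + 0.369 + 0.3976 + 0.0444 = 2.9003
R0 > 1, so the population is growing.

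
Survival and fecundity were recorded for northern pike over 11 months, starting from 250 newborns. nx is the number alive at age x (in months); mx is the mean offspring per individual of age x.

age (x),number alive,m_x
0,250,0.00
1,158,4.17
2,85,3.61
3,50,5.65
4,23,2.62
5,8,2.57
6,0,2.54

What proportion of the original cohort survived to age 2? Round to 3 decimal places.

l_2 = n_2/n_0 = 85/250 = 0.34 → 0.340

0.340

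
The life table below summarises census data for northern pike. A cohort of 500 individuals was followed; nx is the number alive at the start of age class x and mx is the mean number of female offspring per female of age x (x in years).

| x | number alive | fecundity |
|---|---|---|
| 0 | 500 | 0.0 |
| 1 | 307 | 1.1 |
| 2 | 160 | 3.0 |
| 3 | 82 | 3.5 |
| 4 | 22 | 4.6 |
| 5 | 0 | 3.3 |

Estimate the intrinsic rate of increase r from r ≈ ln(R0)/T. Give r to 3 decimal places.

lx = nx/n0 = nx/500: 1, 0.614, 0.32, 0.164, 0.044, 0
R0 = Σ lx·mx = 0 + 0.6754 + 0.96 + 0.574 + 0.2024 + 0 = 2.4118
Σ x·lx·mx = 5.127; T = 5.127/2.4118 = 2.1258…
r ≈ ln(R0)/T = ln(2.4118)/2.1258… = 0.41414… → 0.414

0.414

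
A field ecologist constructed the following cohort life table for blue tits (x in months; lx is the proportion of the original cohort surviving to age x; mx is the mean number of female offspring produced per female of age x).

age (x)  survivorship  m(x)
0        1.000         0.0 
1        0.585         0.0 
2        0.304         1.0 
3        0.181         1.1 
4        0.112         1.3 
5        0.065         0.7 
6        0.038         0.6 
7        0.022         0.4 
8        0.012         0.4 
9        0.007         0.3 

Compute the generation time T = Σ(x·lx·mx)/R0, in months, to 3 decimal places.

3.099

lx·mx: 0, 0, 0.304, 0.1991, 0.1456, 0.0455, 0.0228, 0.0088, 0.0048, 0.0021 → R0 = 0.7327
x·lx·mx: 0, 0, 0.608, 0.5973, 0.5824, 0.2275, 0.1368, 0.0616, 0.0384, 0.0189 → Σ = 2.2709
T = 2.2709 / 0.7327 = 3.099359… → 3.099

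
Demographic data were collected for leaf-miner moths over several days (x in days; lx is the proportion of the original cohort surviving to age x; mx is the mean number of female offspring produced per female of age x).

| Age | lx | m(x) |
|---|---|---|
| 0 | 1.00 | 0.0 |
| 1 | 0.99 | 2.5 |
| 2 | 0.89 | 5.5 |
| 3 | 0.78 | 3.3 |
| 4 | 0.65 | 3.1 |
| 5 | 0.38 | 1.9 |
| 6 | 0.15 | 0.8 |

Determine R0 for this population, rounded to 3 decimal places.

lx·mx by age: 0, 2.475, 4.895, 2.574, 2.015, 0.722, 0.12
R0 = Σ lx·mx = 12.801 → 12.801

12.801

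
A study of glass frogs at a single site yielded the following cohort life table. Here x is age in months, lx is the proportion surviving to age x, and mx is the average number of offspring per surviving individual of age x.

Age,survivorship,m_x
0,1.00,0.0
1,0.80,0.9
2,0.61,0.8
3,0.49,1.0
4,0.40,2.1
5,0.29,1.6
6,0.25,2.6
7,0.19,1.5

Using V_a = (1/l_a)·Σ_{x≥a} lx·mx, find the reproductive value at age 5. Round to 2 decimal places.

lx·mx for x ≥ 5: 0.464, 0.65, 0.285 → sum = 1.399
V_5 = 1.399 / l_5 = 1.399 / 0.29 = 4.824138… → 4.82

4.82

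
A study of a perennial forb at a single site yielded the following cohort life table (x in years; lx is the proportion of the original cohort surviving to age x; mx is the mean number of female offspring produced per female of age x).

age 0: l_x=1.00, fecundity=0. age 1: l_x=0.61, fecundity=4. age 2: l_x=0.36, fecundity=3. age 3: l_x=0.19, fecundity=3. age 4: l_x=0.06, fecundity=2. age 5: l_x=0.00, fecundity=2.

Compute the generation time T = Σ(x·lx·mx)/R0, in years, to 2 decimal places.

1.61

lx·mx: 0, 2.44, 1.08, 0.57, 0.12, 0 → R0 = 4.21
x·lx·mx: 0, 2.44, 2.16, 1.71, 0.48, 0 → Σ = 6.79
T = 6.79 / 4.21 = 1.612827… → 1.61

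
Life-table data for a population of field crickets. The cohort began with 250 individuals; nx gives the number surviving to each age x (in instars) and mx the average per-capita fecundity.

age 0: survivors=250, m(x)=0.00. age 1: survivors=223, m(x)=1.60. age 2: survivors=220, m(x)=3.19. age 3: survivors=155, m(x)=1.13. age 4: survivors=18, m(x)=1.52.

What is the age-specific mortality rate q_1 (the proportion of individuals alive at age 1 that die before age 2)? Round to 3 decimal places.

lx = nx/n0 = nx/250: 1, 0.892, 0.88, 0.62, 0.072
q_1 = (l_1 − l_2) / l_1 = (0.892 − 0.88) / 0.892
     = 0.012 / 0.892 = 0.013453… → 0.013

0.013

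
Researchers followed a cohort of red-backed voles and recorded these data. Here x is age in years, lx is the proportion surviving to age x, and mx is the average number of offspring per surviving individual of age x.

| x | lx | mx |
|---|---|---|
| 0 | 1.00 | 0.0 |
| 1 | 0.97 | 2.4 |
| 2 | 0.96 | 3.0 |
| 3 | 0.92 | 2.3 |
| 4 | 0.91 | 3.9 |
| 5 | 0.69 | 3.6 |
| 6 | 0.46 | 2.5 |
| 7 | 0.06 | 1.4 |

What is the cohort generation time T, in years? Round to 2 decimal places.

3.33

lx·mx: 0, 2.328, 2.88, 2.116, 3.549, 2.484, 1.15, 0.084 → R0 = 14.591
x·lx·mx: 0, 2.328, 5.76, 6.348, 14.196, 12.42, 6.9, 0.588 → Σ = 48.54
T = 48.54 / 14.591 = 3.326708… → 3.33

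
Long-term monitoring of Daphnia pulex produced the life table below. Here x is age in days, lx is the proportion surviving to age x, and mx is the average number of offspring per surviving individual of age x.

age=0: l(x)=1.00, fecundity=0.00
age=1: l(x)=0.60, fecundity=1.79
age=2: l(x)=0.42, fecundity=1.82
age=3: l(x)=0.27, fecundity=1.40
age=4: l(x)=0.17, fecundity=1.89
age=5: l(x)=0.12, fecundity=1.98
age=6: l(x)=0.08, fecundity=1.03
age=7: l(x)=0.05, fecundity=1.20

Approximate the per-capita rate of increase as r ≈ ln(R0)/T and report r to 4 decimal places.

0.4385

R0 = Σ lx·mx = 0 + 1.074 + 0.7644 + 0.378 + 0.3213 + 0.2376 + 0.0824 + 0.06 = 2.9177
Σ x·lx·mx = 7.1244; T = 7.1244/2.9177 = 2.44179…
r ≈ ln(R0)/T = ln(2.9177)/2.44179… = 0.43853… → 0.4385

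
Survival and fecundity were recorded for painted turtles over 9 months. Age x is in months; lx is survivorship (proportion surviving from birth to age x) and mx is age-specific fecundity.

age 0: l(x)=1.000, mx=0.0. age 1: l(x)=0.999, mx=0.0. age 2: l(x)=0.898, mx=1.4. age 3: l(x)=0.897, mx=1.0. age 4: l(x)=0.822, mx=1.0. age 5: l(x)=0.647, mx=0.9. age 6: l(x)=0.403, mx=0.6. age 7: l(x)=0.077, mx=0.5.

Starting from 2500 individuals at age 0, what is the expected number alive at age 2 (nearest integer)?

Expected survivors = N0 · l_2 = 2500 × 0.898 = 2245 → 2245

2245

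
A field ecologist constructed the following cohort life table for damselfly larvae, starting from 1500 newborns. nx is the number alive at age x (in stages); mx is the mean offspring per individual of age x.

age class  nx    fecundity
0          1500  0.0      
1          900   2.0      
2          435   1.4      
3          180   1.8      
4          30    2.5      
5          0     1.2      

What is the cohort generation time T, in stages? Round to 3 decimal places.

1.528

lx = nx/n0 = nx/1500: 1, 0.6, 0.29, 0.12, 0.02, 0
lx·mx: 0, 1.2, 0.406, 0.216, 0.05, 0 → R0 = 1.872
x·lx·mx: 0, 1.2, 0.812, 0.648, 0.2, 0 → Σ = 2.86
T = 2.86 / 1.872 = 1.527778… → 1.528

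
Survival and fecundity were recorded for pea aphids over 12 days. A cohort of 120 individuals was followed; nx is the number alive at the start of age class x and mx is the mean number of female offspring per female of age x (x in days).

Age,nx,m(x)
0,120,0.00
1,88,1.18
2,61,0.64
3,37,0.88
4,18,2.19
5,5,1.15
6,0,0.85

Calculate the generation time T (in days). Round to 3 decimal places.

2.112

lx = nx/n0 = nx/120: 1, 0.73333…, 0.50833…, 0.30833…, 0.15, 0.04167…, 0
lx·mx: 0, 0.865333…, 0.325333…, 0.271333…, 0.3285, 0.047917…, 0 → R0 = 1.838417…
x·lx·mx: 0, 0.865333…, 0.650667…, 0.814…, 1.314, 0.239583…, 0 → Σ = 3.883583…
T = 3.883583… / 1.838417… = 2.112461… → 2.112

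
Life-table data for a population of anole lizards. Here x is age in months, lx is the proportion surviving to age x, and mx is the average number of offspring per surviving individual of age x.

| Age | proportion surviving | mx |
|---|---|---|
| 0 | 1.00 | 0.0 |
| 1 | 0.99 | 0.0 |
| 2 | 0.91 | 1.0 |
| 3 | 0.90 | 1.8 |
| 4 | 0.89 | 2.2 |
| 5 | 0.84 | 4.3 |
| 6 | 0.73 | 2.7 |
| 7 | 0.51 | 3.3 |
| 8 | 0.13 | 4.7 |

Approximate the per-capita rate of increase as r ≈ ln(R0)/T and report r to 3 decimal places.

R0 = Σ lx·mx = 0 + 0 + 0.91 + 1.62 + 1.958 + 3.612 + 1.971 + 1.683 + 0.611 = 12.365
Σ x·lx·mx = 61.067; T = 61.067/12.365 = 4.9387…
r ≈ ln(R0)/T = ln(12.365)/4.9387… = 0.50922… → 0.509

0.509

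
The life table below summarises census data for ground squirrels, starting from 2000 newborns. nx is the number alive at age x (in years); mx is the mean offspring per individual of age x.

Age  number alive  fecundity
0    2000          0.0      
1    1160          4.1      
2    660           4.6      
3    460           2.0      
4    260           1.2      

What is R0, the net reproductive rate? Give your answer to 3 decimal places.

4.512

lx = nx/n0 = nx/2000: 1, 0.58, 0.33, 0.23, 0.13
lx·mx by age: 0, 2.378, 1.518, 0.46, 0.156
R0 = Σ lx·mx = 4.512 → 4.512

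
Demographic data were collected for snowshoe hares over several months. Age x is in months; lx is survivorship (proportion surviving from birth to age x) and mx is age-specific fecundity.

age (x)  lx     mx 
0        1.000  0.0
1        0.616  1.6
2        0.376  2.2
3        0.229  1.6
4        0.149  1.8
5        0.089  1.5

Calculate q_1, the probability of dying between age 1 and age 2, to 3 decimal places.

q_1 = (l_1 − l_2) / l_1 = (0.616 − 0.376) / 0.616
     = 0.24 / 0.616 = 0.38961… → 0.390

0.390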